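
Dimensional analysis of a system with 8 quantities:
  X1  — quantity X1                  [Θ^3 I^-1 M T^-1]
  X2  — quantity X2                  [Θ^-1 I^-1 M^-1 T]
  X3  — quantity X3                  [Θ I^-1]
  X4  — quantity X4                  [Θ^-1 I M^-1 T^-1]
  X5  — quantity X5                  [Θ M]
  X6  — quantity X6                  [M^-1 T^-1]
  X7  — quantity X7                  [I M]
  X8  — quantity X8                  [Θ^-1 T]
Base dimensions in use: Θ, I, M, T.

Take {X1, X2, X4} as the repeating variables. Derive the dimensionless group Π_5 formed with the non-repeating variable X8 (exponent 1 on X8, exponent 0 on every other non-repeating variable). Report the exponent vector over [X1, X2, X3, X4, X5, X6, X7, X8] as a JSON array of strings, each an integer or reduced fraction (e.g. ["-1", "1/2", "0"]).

Dimensional matrix (Θ×I×M×T by X1×X2×X3×X4×X5×X6×X7×X8):
  Θ: [ 3 -1  1 -1  1  0  0 -1]
  I: [-1 -1 -1  1  0  0  1  0]
  M: [ 1 -1  0 -1  1 -1  1  0]
  T: [-1  1  0 -1  0 -1  0  1]
Row reduction gives pivot columns X1,X2,X4; rank = 3
Repeat: X1,X2,X4; free: X3,X5,X6,X7,X8
RREF:
  r0: [   1    0  1/2    0    0  1/2 -1/2 -1/2]
  r1: [   0    1  1/2    0 -1/2  1/2   -1    0]
  r2: [   0    0    0    1 -1/2    1 -1/2 -1/2]
  r3: [   0    0    0    0    0    0    0    0]
Fix exponent of X8 at 1, X3 at 0, X5 at 0, X6 at 0, X7 at 0; solve each RREF row for its pivot's exponent:
  r0: exp(X1) + (-1/2)·1 = 0 ⇒ exp(X1) = 1/2
  r1: exp(X2) + (0)·1 = 0 ⇒ exp(X2) = 0
  r2: exp(X4) + (-1/2)·1 = 0 ⇒ exp(X4) = 1/2
Π_5 = X1^(1/2) · X4^(1/2) · X8

["1/2", "0", "0", "1/2", "0", "0", "0", "1"]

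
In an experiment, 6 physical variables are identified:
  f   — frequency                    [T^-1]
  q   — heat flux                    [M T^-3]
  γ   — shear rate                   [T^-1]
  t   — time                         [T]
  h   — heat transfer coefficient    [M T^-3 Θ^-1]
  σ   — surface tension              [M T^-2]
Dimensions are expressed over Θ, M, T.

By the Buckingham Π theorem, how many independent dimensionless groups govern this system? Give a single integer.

3

Exponent matrix [Θ,M,T] × [f,q,γ,t,h,σ]:
  Θ: [ 0  0  0  0 -1  0]
  M: [ 0  1  0  0  1  1]
  T: [-1 -3 -1  1 -3 -2]
Row reduction gives pivot columns f,q,h; rank = 3
Π count = n − r = 6 − 3 = 3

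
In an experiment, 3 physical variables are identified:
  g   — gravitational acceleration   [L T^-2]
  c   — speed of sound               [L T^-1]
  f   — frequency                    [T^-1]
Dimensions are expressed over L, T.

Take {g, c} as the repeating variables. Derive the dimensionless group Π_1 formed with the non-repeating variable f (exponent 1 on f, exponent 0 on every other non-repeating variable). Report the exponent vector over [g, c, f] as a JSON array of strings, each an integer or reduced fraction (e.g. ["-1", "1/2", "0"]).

["-1", "1", "1"]

Write exponents as rows L,T / cols g,c,f:
  L: [ 1  1  0]
  T: [-2 -1 -1]
RREF → pivots at {g,c} ⇒ r = 2
Repeat: g,c; free: f
RREF:
  r0: [   1    0    1]
  r1: [   0    1   -1]
Fix exponent of f at 1; solve each RREF row for its pivot's exponent:
  r0: exp(g) + (1)·1 = 0 ⇒ exp(g) = -1
  r1: exp(c) + (-1)·1 = 0 ⇒ exp(c) = 1
Π_1 = g^-1 · c · f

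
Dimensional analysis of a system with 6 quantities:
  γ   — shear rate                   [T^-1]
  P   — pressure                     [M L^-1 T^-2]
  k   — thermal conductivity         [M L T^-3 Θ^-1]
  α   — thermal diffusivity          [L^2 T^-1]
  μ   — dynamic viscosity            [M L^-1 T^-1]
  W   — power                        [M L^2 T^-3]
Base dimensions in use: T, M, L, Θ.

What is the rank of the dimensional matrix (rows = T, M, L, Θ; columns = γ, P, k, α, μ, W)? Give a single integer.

4

Write exponents as rows T,M,L,Θ / cols γ,P,k,α,μ,W:
  T: [-1 -2 -3 -1 -1 -3]
  M: [ 0  1  1  0  1  1]
  L: [ 0 -1  1  2 -1  2]
  Θ: [ 0  0 -1  0  0  0]
Row reduction gives pivot columns γ,P,k,α; rank = 4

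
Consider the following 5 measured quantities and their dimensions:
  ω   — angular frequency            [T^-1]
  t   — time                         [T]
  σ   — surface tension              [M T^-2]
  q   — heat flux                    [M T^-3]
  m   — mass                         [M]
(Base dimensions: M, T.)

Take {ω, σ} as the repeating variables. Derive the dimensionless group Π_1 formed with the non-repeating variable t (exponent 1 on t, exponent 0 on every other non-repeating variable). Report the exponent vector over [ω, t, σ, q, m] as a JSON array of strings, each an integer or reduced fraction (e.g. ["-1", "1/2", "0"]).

Dimensional matrix (M×T by ω×t×σ×q×m):
  M: [ 0  0  1  1  1]
  T: [-1  1 -2 -3  0]
Echelon form has 2 nonzero rows (pivots: ω,σ)
Repeat: ω,σ; free: t,q,m
RREF:
  r0: [   1   -1    0    1   -2]
  r1: [   0    0    1    1    1]
Fix exponent of t at 1, q at 0, m at 0; solve each RREF row for its pivot's exponent:
  r0: exp(ω) + (-1)·1 = 0 ⇒ exp(ω) = 1
  r1: exp(σ) + (0)·1 = 0 ⇒ exp(σ) = 0
Π_1 = ω · t

["1", "1", "0", "0", "0"]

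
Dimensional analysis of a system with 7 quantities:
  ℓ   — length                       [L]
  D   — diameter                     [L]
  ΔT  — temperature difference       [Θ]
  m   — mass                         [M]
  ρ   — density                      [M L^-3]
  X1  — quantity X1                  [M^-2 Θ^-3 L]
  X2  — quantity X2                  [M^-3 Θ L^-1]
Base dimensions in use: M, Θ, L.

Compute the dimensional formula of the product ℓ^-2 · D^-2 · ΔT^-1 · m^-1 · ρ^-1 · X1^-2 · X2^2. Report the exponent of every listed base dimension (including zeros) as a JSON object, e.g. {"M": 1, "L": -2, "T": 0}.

{"M": -4, "Θ": 7, "L": -5}

Exponent matrix [M,Θ,L] × [ℓ,D,ΔT,m,ρ,X1,X2]:
  M: [ 0  0  0  1  1 -2 -3]
  Θ: [ 0  0  1  0  0 -3  1]
  L: [ 1  1  0  0 -3  1 -1]
  [M]: (-2)·0+(-2)·0+(-1)·0+(-1)·1+(-1)·1+(-2)·-2+(2)·-3 = -4
  [Θ]: (-2)·0+(-2)·0+(-1)·1+(-1)·0+(-1)·0+(-2)·-3+(2)·1 = 7
  [L]: (-2)·1+(-2)·1+(-1)·0+(-1)·0+(-1)·-3+(-2)·1+(2)·-1 = -5
⇒ M^-4 Θ^7 L^-5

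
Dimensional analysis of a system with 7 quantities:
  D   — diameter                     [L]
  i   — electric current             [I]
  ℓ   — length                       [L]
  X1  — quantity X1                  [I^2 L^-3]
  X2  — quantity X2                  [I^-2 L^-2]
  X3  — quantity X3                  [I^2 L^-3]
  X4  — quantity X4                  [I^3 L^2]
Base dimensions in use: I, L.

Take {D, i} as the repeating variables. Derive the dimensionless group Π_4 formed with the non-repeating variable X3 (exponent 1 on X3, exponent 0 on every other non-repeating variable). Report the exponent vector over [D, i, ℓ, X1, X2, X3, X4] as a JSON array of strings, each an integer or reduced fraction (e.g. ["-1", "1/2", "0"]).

Write exponents as rows I,L / cols D,i,ℓ,X1,X2,X3,X4:
  I: [ 0  1  0  2 -2  2  3]
  L: [ 1  0  1 -3 -2 -3  2]
Echelon form has 2 nonzero rows (pivots: D,i)
Pivot set = {D,i}, free = {ℓ,X1,X2,X3,X4}
RREF:
  r0: [   1    0    1   -3   -2   -3    2]
  r1: [   0    1    0    2   -2    2    3]
Fix exponent of X3 at 1, ℓ at 0, X1 at 0, X2 at 0, X4 at 0; solve each RREF row for its pivot's exponent:
  r0: exp(D) + (-3)·1 = 0 ⇒ exp(D) = 3
  r1: exp(i) + (2)·1 = 0 ⇒ exp(i) = -2
Π_4 = D^3 · i^-2 · X3

["3", "-2", "0", "0", "0", "1", "0"]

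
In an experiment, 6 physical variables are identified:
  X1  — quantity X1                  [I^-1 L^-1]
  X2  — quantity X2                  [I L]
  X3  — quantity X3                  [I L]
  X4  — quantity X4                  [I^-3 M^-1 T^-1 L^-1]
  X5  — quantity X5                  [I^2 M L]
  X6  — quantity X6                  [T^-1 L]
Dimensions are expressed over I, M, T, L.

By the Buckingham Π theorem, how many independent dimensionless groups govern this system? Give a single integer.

Exponent matrix [I,M,T,L] × [X1,X2,X3,X4,X5,X6]:
  I: [-1  1  1 -3  2  0]
  M: [ 0  0  0 -1  1  0]
  T: [ 0  0  0 -1  0 -1]
  L: [-1  1  1 -1  1  1]
Echelon form has 3 nonzero rows (pivots: X1,X4,X5)
n=6, r=3 ⇒ 3 dimensionless groups

3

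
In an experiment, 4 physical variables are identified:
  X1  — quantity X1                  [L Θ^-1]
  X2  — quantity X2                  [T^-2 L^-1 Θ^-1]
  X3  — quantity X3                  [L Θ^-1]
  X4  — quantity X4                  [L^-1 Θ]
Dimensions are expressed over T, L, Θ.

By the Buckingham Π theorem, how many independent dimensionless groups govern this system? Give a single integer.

2

Write exponents as rows T,L,Θ / cols X1,X2,X3,X4:
  T: [ 0 -2  0  0]
  L: [ 1 -1  1 -1]
  Θ: [-1 -1 -1  1]
Echelon form has 2 nonzero rows (pivots: X1,X2)
Π count = n − r = 4 − 2 = 2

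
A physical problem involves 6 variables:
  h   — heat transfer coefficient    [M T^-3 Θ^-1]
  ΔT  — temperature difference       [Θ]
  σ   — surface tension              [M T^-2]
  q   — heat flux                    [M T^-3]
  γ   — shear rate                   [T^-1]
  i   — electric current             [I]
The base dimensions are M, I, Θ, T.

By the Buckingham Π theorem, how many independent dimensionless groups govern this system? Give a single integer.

Dimensional matrix (M×I×Θ×T by h×ΔT×σ×q×γ×i):
  M: [ 1  0  1  1  0  0]
  I: [ 0  0  0  0  0  1]
  Θ: [-1  1  0  0  0  0]
  T: [-3  0 -2 -3 -1  0]
Echelon form has 4 nonzero rows (pivots: h,ΔT,σ,i)
6 vars − rank 4 = 2 Π groups

2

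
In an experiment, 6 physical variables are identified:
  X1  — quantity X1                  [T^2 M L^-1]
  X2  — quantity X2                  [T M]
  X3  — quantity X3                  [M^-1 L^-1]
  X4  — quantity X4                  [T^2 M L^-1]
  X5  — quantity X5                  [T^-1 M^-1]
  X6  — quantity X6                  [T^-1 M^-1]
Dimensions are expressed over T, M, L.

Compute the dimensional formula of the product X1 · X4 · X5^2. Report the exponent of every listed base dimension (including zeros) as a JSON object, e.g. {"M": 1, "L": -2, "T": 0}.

Exponent matrix [T,M,L] × [X1,X2,X3,X4,X5,X6]:
  T: [ 2  1  0  2 -1 -1]
  M: [ 1  1 -1  1 -1 -1]
  L: [-1  0 -1 -1  0  0]
  [T]: (1)·2+(1)·2+(2)·-1 = 2
  [M]: (1)·1+(1)·1+(2)·-1 = 0
  [L]: (1)·-1+(1)·-1+(2)·0 = -2
⇒ T^2 L^-2

{"T": 2, "M": 0, "L": -2}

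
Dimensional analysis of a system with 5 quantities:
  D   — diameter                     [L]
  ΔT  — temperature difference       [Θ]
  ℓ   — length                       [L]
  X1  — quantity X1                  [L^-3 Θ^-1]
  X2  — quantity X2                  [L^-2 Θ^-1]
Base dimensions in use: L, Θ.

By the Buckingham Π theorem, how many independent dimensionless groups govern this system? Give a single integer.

Write exponents as rows L,Θ / cols D,ΔT,ℓ,X1,X2:
  L: [ 1  0  1 -3 -2]
  Θ: [ 0  1  0 -1 -1]
RREF → pivots at {D,ΔT} ⇒ r = 2
Π count = n − r = 5 − 2 = 3

3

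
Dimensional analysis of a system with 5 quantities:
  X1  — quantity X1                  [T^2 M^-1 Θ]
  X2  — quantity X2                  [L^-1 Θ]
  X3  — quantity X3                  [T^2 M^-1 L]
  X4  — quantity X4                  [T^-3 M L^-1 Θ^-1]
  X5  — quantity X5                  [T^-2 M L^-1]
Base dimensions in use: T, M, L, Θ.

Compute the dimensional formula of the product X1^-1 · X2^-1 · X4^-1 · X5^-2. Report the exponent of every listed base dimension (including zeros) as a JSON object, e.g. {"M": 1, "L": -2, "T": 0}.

{"T": 5, "M": -2, "L": 4, "Θ": -1}

Dimensional matrix (T×M×L×Θ by X1×X2×X3×X4×X5):
  T: [ 2  0  2 -3 -2]
  M: [-1  0 -1  1  1]
  L: [ 0 -1  1 -1 -1]
  Θ: [ 1  1  0 -1  0]
  [T]: (-1)·2+(-1)·0+(-1)·-3+(-2)·-2 = 5
  [M]: (-1)·-1+(-1)·0+(-1)·1+(-2)·1 = -2
  [L]: (-1)·0+(-1)·-1+(-1)·-1+(-2)·-1 = 4
  [Θ]: (-1)·1+(-1)·1+(-1)·-1+(-2)·0 = -1
⇒ T^5 M^-2 L^4 Θ^-1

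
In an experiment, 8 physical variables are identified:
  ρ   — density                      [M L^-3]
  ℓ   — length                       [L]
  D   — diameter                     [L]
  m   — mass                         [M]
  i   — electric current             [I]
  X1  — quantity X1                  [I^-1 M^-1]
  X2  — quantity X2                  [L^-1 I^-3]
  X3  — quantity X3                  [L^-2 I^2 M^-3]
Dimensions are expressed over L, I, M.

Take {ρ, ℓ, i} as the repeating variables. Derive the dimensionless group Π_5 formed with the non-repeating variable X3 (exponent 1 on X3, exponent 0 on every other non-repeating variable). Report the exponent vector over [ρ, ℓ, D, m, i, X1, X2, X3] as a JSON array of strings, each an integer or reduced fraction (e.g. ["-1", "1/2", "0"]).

Dimensional matrix (L×I×M by ρ×ℓ×D×m×i×X1×X2×X3):
  L: [-3  1  1  0  0  0 -1 -2]
  I: [ 0  0  0  0  1 -1 -3  2]
  M: [ 1  0  0  1  0 -1  0 -3]
Row reduction gives pivot columns ρ,ℓ,i; rank = 3
Repeat: ρ,ℓ,i; free: D,m,X1,X2,X3
RREF:
  r0: [   1    0    0    1    0   -1    0   -3]
  r1: [   0    1    1    3    0   -3   -1  -11]
  r2: [   0    0    0    0    1   -1   -3    2]
Fix exponent of X3 at 1, D at 0, m at 0, X1 at 0, X2 at 0; solve each RREF row for its pivot's exponent:
  r0: exp(ρ) + (-3)·1 = 0 ⇒ exp(ρ) = 3
  r1: exp(ℓ) + (-11)·1 = 0 ⇒ exp(ℓ) = 11
  r2: exp(i) + (2)·1 = 0 ⇒ exp(i) = -2
Π_5 = ρ^3 · ℓ^11 · i^-2 · X3

["3", "11", "0", "0", "-2", "0", "0", "1"]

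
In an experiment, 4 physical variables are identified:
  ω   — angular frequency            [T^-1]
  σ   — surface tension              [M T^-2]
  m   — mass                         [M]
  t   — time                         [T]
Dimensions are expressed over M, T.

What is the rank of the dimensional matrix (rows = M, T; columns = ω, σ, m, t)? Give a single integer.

Exponent matrix [M,T] × [ω,σ,m,t]:
  M: [ 0  1  1  0]
  T: [-1 -2  0  1]
RREF → pivots at {ω,σ} ⇒ r = 2

2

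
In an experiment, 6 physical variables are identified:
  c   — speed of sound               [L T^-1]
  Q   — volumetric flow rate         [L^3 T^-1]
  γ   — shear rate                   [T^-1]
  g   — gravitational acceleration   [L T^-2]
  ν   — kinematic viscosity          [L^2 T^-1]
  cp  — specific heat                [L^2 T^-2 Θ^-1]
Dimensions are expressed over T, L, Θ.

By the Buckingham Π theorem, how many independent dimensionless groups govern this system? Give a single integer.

Write exponents as rows T,L,Θ / cols c,Q,γ,g,ν,cp:
  T: [-1 -1 -1 -2 -1 -2]
  L: [ 1  3  0  1  2  2]
  Θ: [ 0  0  0  0  0 -1]
Echelon form has 3 nonzero rows (pivots: c,Q,cp)
n=6, r=3 ⇒ 3 dimensionless groups

3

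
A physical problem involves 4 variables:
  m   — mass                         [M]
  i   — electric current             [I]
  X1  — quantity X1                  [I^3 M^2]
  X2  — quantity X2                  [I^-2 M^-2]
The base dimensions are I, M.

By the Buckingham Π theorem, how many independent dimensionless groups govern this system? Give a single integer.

Dimensional matrix (I×M by m×i×X1×X2):
  I: [ 0  1  3 -2]
  M: [ 1  0  2 -2]
Echelon form has 2 nonzero rows (pivots: m,i)
4 vars − rank 2 = 2 Π groups

2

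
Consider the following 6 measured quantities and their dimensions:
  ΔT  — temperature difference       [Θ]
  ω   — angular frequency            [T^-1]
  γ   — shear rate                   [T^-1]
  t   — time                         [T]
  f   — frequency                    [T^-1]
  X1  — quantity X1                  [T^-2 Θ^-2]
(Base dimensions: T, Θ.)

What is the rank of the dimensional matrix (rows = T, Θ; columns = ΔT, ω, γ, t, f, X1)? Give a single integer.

2

Write exponents as rows T,Θ / cols ΔT,ω,γ,t,f,X1:
  T: [ 0 -1 -1  1 -1 -2]
  Θ: [ 1  0  0  0  0 -2]
Echelon form has 2 nonzero rows (pivots: ΔT,ω)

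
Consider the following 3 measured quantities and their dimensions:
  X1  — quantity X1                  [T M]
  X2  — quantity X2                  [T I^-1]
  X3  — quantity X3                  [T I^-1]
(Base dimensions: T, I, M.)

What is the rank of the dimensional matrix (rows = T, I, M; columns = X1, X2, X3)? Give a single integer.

2

Exponent matrix [T,I,M] × [X1,X2,X3]:
  T: [ 1  1  1]
  I: [ 0 -1 -1]
  M: [ 1  0  0]
Row reduction gives pivot columns X1,X2; rank = 2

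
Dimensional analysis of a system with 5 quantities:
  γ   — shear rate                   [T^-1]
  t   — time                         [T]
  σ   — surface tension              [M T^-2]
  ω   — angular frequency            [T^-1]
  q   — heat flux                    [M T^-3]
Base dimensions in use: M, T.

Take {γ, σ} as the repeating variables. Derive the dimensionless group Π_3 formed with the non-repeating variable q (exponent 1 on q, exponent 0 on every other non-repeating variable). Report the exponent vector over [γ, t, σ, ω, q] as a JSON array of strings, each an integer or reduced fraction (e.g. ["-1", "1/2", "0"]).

Exponent matrix [M,T] × [γ,t,σ,ω,q]:
  M: [ 0  0  1  0  1]
  T: [-1  1 -2 -1 -3]
Echelon form has 2 nonzero rows (pivots: γ,σ)
Pivot set = {γ,σ}, free = {t,ω,q}
RREF:
  r0: [   1   -1    0    1    1]
  r1: [   0    0    1    0    1]
Fix exponent of q at 1, t at 0, ω at 0; solve each RREF row for its pivot's exponent:
  r0: exp(γ) + (1)·1 = 0 ⇒ exp(γ) = -1
  r1: exp(σ) + (1)·1 = 0 ⇒ exp(σ) = -1
Π_3 = γ^-1 · σ^-1 · q

["-1", "0", "-1", "0", "1"]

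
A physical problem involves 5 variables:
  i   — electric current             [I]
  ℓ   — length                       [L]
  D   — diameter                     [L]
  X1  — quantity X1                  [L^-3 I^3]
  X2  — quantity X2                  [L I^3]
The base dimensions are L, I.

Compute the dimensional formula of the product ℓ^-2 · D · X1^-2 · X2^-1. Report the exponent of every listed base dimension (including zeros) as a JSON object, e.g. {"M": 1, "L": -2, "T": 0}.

{"L": 4, "I": -9}

Write exponents as rows L,I / cols i,ℓ,D,X1,X2:
  L: [ 0  1  1 -3  1]
  I: [ 1  0  0  3  3]
  [L]: (-2)·1+(1)·1+(-2)·-3+(-1)·1 = 4
  [I]: (-2)·0+(1)·0+(-2)·3+(-1)·3 = -9
⇒ L^4 I^-9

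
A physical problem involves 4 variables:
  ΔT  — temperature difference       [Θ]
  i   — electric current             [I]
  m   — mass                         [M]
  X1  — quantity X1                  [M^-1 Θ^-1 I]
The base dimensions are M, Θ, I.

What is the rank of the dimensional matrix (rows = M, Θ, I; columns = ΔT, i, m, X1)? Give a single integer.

Exponent matrix [M,Θ,I] × [ΔT,i,m,X1]:
  M: [ 0  0  1 -1]
  Θ: [ 1  0  0 -1]
  I: [ 0  1  0  1]
RREF → pivots at {ΔT,i,m} ⇒ r = 3

3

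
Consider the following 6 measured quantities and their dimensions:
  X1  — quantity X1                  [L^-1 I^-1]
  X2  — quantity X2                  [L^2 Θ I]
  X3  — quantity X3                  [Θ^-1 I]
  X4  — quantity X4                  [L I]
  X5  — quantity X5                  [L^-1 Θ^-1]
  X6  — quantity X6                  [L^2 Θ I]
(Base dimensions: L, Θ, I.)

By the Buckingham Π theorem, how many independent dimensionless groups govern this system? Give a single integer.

Dimensional matrix (L×Θ×I by X1×X2×X3×X4×X5×X6):
  L: [-1  2  0  1 -1  2]
  Θ: [ 0  1 -1  0 -1  1]
  I: [-1  1  1  1  0  1]
Row reduction gives pivot columns X1,X2; rank = 2
n=6, r=2 ⇒ 4 dimensionless groups

4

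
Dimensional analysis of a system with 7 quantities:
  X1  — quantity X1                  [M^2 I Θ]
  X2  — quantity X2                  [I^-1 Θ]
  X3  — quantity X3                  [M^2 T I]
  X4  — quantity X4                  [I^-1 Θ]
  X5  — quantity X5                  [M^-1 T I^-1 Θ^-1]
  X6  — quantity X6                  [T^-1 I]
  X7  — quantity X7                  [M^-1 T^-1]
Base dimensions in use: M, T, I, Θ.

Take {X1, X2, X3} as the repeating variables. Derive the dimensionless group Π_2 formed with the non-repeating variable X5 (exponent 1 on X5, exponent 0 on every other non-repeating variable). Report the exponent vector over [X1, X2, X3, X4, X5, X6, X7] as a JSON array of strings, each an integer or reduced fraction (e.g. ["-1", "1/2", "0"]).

["3/2", "-1/2", "-1", "0", "1", "0", "0"]

Exponent matrix [M,T,I,Θ] × [X1,X2,X3,X4,X5,X6,X7]:
  M: [ 2  0  2  0 -1  0 -1]
  T: [ 0  0  1  0  1 -1 -1]
  I: [ 1 -1  1 -1 -1  1  0]
  Θ: [ 1  1  0  1 -1  0  0]
RREF → pivots at {X1,X2,X3} ⇒ r = 3
Pivot set = {X1,X2,X3}, free = {X4,X5,X6,X7}
RREF:
  r0: [   1    0    0    0 -3/2    1  1/2]
  r1: [   0    1    0    1  1/2   -1 -1/2]
  r2: [   0    0    1    0    1   -1   -1]
  r3: [   0    0    0    0    0    0    0]
Fix exponent of X5 at 1, X4 at 0, X6 at 0, X7 at 0; solve each RREF row for its pivot's exponent:
  r0: exp(X1) + (-3/2)·1 = 0 ⇒ exp(X1) = 3/2
  r1: exp(X2) + (1/2)·1 = 0 ⇒ exp(X2) = -1/2
  r2: exp(X3) + (1)·1 = 0 ⇒ exp(X3) = -1
Π_2 = X1^(3/2) · X2^(-1/2) · X3^-1 · X5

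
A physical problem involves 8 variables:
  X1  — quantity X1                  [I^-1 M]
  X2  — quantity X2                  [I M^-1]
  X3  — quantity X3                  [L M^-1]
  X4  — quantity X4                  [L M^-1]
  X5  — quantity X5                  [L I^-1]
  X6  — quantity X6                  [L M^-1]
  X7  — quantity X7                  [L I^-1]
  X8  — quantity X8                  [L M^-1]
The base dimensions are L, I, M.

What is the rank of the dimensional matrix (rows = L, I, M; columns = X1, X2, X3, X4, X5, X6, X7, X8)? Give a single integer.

2

Dimensional matrix (L×I×M by X1×X2×X3×X4×X5×X6×X7×X8):
  L: [ 0  0  1  1  1  1  1  1]
  I: [-1  1  0  0 -1  0 -1  0]
  M: [ 1 -1 -1 -1  0 -1  0 -1]
RREF → pivots at {X1,X3} ⇒ r = 2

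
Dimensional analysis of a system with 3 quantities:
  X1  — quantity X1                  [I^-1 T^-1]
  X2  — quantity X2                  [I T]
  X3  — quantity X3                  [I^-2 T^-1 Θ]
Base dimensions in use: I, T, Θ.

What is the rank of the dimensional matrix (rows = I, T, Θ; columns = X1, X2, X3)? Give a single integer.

2

Exponent matrix [I,T,Θ] × [X1,X2,X3]:
  I: [-1  1 -2]
  T: [-1  1 -1]
  Θ: [ 0  0  1]
Row reduction gives pivot columns X1,X3; rank = 2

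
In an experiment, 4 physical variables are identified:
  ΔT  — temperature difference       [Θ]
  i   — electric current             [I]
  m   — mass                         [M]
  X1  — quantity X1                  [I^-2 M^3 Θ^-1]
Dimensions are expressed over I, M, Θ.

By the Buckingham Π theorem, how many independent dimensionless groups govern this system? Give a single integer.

1

Write exponents as rows I,M,Θ / cols ΔT,i,m,X1:
  I: [ 0  1  0 -2]
  M: [ 0  0  1  3]
  Θ: [ 1  0  0 -1]
RREF → pivots at {ΔT,i,m} ⇒ r = 3
n=4, r=3 ⇒ 1 dimensionless group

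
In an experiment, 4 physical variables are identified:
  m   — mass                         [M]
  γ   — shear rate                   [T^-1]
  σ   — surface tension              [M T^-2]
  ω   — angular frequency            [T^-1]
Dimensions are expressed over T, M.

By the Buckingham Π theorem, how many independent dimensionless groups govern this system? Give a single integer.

Dimensional matrix (T×M by m×γ×σ×ω):
  T: [ 0 -1 -2 -1]
  M: [ 1  0  1  0]
Echelon form has 2 nonzero rows (pivots: m,γ)
Π count = n − r = 4 − 2 = 2

2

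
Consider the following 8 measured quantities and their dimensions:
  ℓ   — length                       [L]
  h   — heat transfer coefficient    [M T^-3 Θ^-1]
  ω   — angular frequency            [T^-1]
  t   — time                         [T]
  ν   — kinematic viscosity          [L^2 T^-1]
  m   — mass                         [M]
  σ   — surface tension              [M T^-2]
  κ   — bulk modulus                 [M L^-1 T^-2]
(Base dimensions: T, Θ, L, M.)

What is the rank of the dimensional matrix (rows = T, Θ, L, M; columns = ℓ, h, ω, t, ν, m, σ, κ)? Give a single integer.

4

Dimensional matrix (T×Θ×L×M by ℓ×h×ω×t×ν×m×σ×κ):
  T: [ 0 -3 -1  1 -1  0 -2 -2]
  Θ: [ 0 -1  0  0  0  0  0  0]
  L: [ 1  0  0  0  2  0  0 -1]
  M: [ 0  1  0  0  0  1  1  1]
Echelon form has 4 nonzero rows (pivots: ℓ,h,ω,m)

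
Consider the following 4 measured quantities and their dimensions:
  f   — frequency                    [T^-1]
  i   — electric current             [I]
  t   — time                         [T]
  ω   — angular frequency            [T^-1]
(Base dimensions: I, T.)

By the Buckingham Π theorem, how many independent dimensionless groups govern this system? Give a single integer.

2

Write exponents as rows I,T / cols f,i,t,ω:
  I: [ 0  1  0  0]
  T: [-1  0  1 -1]
Echelon form has 2 nonzero rows (pivots: f,i)
4 vars − rank 2 = 2 Π groups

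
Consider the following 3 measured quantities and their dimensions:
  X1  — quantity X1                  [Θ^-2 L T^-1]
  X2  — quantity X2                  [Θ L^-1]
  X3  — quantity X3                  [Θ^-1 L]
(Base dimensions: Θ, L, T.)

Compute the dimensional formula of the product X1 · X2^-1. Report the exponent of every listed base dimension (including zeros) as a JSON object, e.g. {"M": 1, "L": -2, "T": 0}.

{"Θ": -3, "L": 2, "T": -1}

Write exponents as rows Θ,L,T / cols X1,X2,X3:
  Θ: [-2  1 -1]
  L: [ 1 -1  1]
  T: [-1  0  0]
  [Θ]: (1)·-2+(-1)·1 = -3
  [L]: (1)·1+(-1)·-1 = 2
  [T]: (1)·-1+(-1)·0 = -1
⇒ Θ^-3 L^2 T^-1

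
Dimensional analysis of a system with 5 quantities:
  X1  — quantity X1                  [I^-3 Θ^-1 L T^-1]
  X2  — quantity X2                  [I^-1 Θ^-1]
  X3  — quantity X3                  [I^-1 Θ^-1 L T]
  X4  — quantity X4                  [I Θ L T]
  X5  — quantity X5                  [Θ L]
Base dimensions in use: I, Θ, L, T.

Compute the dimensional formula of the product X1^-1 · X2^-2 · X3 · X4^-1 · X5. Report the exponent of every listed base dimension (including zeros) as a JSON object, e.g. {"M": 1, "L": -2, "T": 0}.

Exponent matrix [I,Θ,L,T] × [X1,X2,X3,X4,X5]:
  I: [-3 -1 -1  1  0]
  Θ: [-1 -1 -1  1  1]
  L: [ 1  0  1  1  1]
  T: [-1  0  1  1  0]
  [I]: (-1)·-3+(-2)·-1+(1)·-1+(-1)·1+(1)·0 = 3
  [Θ]: (-1)·-1+(-2)·-1+(1)·-1+(-1)·1+(1)·1 = 2
  [L]: (-1)·1+(-2)·0+(1)·1+(-1)·1+(1)·1 = 0
  [T]: (-1)·-1+(-2)·0+(1)·1+(-1)·1+(1)·0 = 1
⇒ I^3 Θ^2 T

{"I": 3, "Θ": 2, "L": 0, "T": 1}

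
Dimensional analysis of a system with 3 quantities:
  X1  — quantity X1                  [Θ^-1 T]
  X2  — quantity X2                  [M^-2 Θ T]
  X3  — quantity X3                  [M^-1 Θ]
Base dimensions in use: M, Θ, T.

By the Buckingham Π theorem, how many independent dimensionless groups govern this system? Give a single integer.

Write exponents as rows M,Θ,T / cols X1,X2,X3:
  M: [ 0 -2 -1]
  Θ: [-1  1  1]
  T: [ 1  1  0]
Echelon form has 2 nonzero rows (pivots: X1,X2)
3 vars − rank 2 = 1 Π group

1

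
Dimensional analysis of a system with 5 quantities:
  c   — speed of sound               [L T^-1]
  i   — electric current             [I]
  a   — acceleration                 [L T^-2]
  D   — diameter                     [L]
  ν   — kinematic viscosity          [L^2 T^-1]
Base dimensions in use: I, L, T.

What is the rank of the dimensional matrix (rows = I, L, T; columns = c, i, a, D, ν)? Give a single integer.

3

Write exponents as rows I,L,T / cols c,i,a,D,ν:
  I: [ 0  1  0  0  0]
  L: [ 1  0  1  1  2]
  T: [-1  0 -2  0 -1]
RREF → pivots at {c,i,a} ⇒ r = 3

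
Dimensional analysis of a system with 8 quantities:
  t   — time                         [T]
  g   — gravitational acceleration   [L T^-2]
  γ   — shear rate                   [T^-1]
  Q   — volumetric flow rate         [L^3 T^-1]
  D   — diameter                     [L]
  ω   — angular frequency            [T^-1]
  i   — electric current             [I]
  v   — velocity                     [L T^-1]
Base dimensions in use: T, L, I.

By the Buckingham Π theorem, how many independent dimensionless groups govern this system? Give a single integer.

5

Dimensional matrix (T×L×I by t×g×γ×Q×D×ω×i×v):
  T: [ 1 -2 -1 -1  0 -1  0 -1]
  L: [ 0  1  0  3  1  0  0  1]
  I: [ 0  0  0  0  0  0  1  0]
Echelon form has 3 nonzero rows (pivots: t,g,i)
Π count = n − r = 8 − 3 = 5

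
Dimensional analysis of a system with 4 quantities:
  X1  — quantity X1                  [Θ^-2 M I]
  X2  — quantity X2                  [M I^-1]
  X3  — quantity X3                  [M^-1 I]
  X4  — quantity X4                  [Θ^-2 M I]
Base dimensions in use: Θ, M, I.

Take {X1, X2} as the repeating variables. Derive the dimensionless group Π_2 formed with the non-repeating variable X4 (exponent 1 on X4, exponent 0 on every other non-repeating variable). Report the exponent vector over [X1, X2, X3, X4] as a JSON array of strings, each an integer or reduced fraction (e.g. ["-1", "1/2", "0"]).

["-1", "0", "0", "1"]

Exponent matrix [Θ,M,I] × [X1,X2,X3,X4]:
  Θ: [-2  0  0 -2]
  M: [ 1  1 -1  1]
  I: [ 1 -1  1  1]
Echelon form has 2 nonzero rows (pivots: X1,X2)
Pivot set = {X1,X2}, free = {X3,X4}
RREF:
  r0: [   1    0    0    1]
  r1: [   0    1   -1    0]
  r2: [   0    0    0    0]
Fix exponent of X4 at 1, X3 at 0; solve each RREF row for its pivot's exponent:
  r0: exp(X1) + (1)·1 = 0 ⇒ exp(X1) = -1
  r1: exp(X2) + (0)·1 = 0 ⇒ exp(X2) = 0
Π_2 = X1^-1 · X4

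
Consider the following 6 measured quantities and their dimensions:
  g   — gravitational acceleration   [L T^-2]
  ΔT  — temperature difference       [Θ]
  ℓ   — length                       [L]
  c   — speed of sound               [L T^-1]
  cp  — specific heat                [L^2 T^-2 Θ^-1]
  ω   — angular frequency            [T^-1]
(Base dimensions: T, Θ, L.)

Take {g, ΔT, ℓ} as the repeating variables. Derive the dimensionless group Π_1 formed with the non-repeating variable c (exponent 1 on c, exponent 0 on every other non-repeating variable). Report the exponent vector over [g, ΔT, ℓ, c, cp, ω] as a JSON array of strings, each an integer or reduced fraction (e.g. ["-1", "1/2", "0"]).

["-1/2", "0", "-1/2", "1", "0", "0"]

Exponent matrix [T,Θ,L] × [g,ΔT,ℓ,c,cp,ω]:
  T: [-2  0  0 -1 -2 -1]
  Θ: [ 0  1  0  0 -1  0]
  L: [ 1  0  1  1  2  0]
Row reduction gives pivot columns g,ΔT,ℓ; rank = 3
Pivot set = {g,ΔT,ℓ}, free = {c,cp,ω}
RREF:
  r0: [   1    0    0  1/2    1  1/2]
  r1: [   0    1    0    0   -1    0]
  r2: [   0    0    1  1/2    1 -1/2]
Fix exponent of c at 1, cp at 0, ω at 0; solve each RREF row for its pivot's exponent:
  r0: exp(g) + (1/2)·1 = 0 ⇒ exp(g) = -1/2
  r1: exp(ΔT) + (0)·1 = 0 ⇒ exp(ΔT) = 0
  r2: exp(ℓ) + (1/2)·1 = 0 ⇒ exp(ℓ) = -1/2
Π_1 = g^(-1/2) · ℓ^(-1/2) · c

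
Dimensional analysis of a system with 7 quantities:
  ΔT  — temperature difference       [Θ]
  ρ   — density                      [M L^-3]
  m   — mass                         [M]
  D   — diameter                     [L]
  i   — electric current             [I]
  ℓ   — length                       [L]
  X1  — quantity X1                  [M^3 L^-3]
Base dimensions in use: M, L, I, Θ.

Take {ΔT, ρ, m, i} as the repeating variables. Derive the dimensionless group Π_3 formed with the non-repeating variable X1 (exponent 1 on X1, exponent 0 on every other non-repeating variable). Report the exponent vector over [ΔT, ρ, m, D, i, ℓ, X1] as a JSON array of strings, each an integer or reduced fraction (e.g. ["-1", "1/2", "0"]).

["0", "-1", "-2", "0", "0", "0", "1"]

Dimensional matrix (M×L×I×Θ by ΔT×ρ×m×D×i×ℓ×X1):
  M: [ 0  1  1  0  0  0  3]
  L: [ 0 -3  0  1  0  1 -3]
  I: [ 0  0  0  0  1  0  0]
  Θ: [ 1  0  0  0  0  0  0]
RREF → pivots at {ΔT,ρ,m,i} ⇒ r = 4
Pivot set = {ΔT,ρ,m,i}, free = {D,ℓ,X1}
RREF:
  r0: [   1    0    0    0    0    0    0]
  r1: [   0    1    0 -1/3    0 -1/3    1]
  r2: [   0    0    1  1/3    0  1/3    2]
  r3: [   0    0    0    0    1    0    0]
Fix exponent of X1 at 1, D at 0, ℓ at 0; solve each RREF row for its pivot's exponent:
  r0: exp(ΔT) + (0)·1 = 0 ⇒ exp(ΔT) = 0
  r1: exp(ρ) + (1)·1 = 0 ⇒ exp(ρ) = -1
  r2: exp(m) + (2)·1 = 0 ⇒ exp(m) = -2
  r3: exp(i) + (0)·1 = 0 ⇒ exp(i) = 0
Π_3 = ρ^-1 · m^-2 · X1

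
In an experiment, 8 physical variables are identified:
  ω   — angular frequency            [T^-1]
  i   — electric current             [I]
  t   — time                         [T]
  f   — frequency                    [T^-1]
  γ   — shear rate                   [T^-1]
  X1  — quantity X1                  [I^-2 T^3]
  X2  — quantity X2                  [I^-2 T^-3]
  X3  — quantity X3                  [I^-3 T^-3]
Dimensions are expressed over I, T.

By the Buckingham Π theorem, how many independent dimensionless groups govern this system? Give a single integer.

6

Exponent matrix [I,T] × [ω,i,t,f,γ,X1,X2,X3]:
  I: [ 0  1  0  0  0 -2 -2 -3]
  T: [-1  0  1 -1 -1  3 -3 -3]
Row reduction gives pivot columns ω,i; rank = 2
8 vars − rank 2 = 6 Π groups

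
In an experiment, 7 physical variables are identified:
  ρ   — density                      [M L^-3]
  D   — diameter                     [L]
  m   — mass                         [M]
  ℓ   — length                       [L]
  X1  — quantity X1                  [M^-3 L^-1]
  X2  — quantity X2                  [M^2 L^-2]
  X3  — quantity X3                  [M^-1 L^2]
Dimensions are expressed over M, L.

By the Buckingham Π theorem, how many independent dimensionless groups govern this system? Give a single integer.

Exponent matrix [M,L] × [ρ,D,m,ℓ,X1,X2,X3]:
  M: [ 1  0  1  0 -3  2 -1]
  L: [-3  1  0  1 -1 -2  2]
RREF → pivots at {ρ,D} ⇒ r = 2
Π count = n − r = 7 − 2 = 5

5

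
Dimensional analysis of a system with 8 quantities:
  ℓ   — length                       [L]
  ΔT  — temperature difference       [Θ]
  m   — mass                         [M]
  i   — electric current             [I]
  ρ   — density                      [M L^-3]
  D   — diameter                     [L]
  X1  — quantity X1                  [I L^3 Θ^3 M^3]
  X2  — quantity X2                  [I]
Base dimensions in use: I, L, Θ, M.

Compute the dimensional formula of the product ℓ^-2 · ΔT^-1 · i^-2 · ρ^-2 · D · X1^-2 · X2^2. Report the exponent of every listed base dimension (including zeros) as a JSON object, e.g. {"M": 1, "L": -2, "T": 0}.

{"I": -2, "L": -1, "Θ": -7, "M": -8}

Exponent matrix [I,L,Θ,M] × [ℓ,ΔT,m,i,ρ,D,X1,X2]:
  I: [ 0  0  0  1  0  0  1  1]
  L: [ 1  0  0  0 -3  1  3  0]
  Θ: [ 0  1  0  0  0  0  3  0]
  M: [ 0  0  1  0  1  0  3  0]
  [I]: (-2)·0+(-1)·0+(-2)·1+(-2)·0+(1)·0+(-2)·1+(2)·1 = -2
  [L]: (-2)·1+(-1)·0+(-2)·0+(-2)·-3+(1)·1+(-2)·3+(2)·0 = -1
  [Θ]: (-2)·0+(-1)·1+(-2)·0+(-2)·0+(1)·0+(-2)·3+(2)·0 = -7
  [M]: (-2)·0+(-1)·0+(-2)·0+(-2)·1+(1)·0+(-2)·3+(2)·0 = -8
⇒ I^-2 L^-1 Θ^-7 M^-8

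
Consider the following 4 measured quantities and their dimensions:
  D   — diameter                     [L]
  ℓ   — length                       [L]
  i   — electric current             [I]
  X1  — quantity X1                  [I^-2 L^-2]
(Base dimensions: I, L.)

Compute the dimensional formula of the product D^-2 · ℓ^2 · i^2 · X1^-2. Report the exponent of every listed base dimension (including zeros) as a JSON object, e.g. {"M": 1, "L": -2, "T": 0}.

Dimensional matrix (I×L by D×ℓ×i×X1):
  I: [ 0  0  1 -2]
  L: [ 1  1  0 -2]
  [I]: (-2)·0+(2)·0+(2)·1+(-2)·-2 = 6
  [L]: (-2)·1+(2)·1+(2)·0+(-2)·-2 = 4
⇒ I^6 L^4

{"I": 6, "L": 4}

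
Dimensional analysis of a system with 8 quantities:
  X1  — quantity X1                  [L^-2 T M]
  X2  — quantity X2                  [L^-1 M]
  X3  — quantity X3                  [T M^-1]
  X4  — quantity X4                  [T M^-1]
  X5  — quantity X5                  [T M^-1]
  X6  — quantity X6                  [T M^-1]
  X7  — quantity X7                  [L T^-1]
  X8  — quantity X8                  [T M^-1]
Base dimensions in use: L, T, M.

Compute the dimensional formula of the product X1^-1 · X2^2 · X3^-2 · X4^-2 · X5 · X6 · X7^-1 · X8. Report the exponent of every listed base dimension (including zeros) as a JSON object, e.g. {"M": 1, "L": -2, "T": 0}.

Write exponents as rows L,T,M / cols X1,X2,X3,X4,X5,X6,X7,X8:
  L: [-2 -1  0  0  0  0  1  0]
  T: [ 1  0  1  1  1  1 -1  1]
  M: [ 1  1 -1 -1 -1 -1  0 -1]
  [L]: (-1)·-2+(2)·-1+(-2)·0+(-2)·0+(1)·0+(1)·0+(-1)·1+(1)·0 = -1
  [T]: (-1)·1+(2)·0+(-2)·1+(-2)·1+(1)·1+(1)·1+(-1)·-1+(1)·1 = -1
  [M]: (-1)·1+(2)·1+(-2)·-1+(-2)·-1+(1)·-1+(1)·-1+(-1)·0+(1)·-1 = 2
⇒ L^-1 T^-1 M^2

{"L": -1, "T": -1, "M": 2}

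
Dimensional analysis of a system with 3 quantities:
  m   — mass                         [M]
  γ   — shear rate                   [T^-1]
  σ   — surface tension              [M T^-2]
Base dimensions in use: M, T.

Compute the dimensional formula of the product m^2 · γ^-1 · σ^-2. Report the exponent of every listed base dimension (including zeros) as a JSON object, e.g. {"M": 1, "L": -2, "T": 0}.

{"M": 0, "T": 5}

Exponent matrix [M,T] × [m,γ,σ]:
  M: [ 1  0  1]
  T: [ 0 -1 -2]
  [M]: (2)·1+(-1)·0+(-2)·1 = 0
  [T]: (2)·0+(-1)·-1+(-2)·-2 = 5
⇒ T^5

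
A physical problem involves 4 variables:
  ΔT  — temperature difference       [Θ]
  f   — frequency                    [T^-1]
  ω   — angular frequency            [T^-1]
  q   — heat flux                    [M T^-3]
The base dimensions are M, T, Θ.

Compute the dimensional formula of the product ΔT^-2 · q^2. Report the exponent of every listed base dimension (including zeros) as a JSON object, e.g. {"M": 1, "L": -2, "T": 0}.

Exponent matrix [M,T,Θ] × [ΔT,f,ω,q]:
  M: [ 0  0  0  1]
  T: [ 0 -1 -1 -3]
  Θ: [ 1  0  0  0]
  [M]: (-2)·0+(2)·1 = 2
  [T]: (-2)·0+(2)·-3 = -6
  [Θ]: (-2)·1+(2)·0 = -2
⇒ M^2 T^-6 Θ^-2

{"M": 2, "T": -6, "Θ": -2}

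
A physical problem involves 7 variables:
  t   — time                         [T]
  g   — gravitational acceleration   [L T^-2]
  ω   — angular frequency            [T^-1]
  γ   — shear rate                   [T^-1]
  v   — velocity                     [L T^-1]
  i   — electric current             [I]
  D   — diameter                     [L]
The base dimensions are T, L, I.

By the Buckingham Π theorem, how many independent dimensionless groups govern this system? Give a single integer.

4

Exponent matrix [T,L,I] × [t,g,ω,γ,v,i,D]:
  T: [ 1 -2 -1 -1 -1  0  0]
  L: [ 0  1  0  0  1  0  1]
  I: [ 0  0  0  0  0  1  0]
Row reduction gives pivot columns t,g,i; rank = 3
Π count = n − r = 7 − 3 = 4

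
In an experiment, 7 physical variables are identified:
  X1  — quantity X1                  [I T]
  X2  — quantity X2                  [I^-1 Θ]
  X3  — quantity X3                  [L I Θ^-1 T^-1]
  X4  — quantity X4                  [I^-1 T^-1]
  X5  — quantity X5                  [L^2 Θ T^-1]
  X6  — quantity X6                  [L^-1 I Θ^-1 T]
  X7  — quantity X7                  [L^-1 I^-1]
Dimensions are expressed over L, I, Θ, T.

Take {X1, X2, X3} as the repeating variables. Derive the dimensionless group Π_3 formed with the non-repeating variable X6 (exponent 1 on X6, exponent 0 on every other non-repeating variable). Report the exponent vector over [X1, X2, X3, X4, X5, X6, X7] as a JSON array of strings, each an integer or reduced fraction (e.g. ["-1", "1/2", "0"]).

["0", "2", "1", "0", "0", "1", "0"]

Dimensional matrix (L×I×Θ×T by X1×X2×X3×X4×X5×X6×X7):
  L: [ 0  0  1  0  2 -1 -1]
  I: [ 1 -1  1 -1  0  1 -1]
  Θ: [ 0  1 -1  0  1 -1  0]
  T: [ 1  0 -1 -1 -1  1  0]
Echelon form has 3 nonzero rows (pivots: X1,X2,X3)
Repeat: X1,X2,X3; free: X4,X5,X6,X7
RREF:
  r0: [   1    0    0   -1    1    0   -1]
  r1: [   0    1    0    0    3   -2   -1]
  r2: [   0    0    1    0    2   -1   -1]
  r3: [   0    0    0    0    0    0    0]
Fix exponent of X6 at 1, X4 at 0, X5 at 0, X7 at 0; solve each RREF row for its pivot's exponent:
  r0: exp(X1) + (0)·1 = 0 ⇒ exp(X1) = 0
  r1: exp(X2) + (-2)·1 = 0 ⇒ exp(X2) = 2
  r2: exp(X3) + (-1)·1 = 0 ⇒ exp(X3) = 1
Π_3 = X2^2 · X3 · X6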